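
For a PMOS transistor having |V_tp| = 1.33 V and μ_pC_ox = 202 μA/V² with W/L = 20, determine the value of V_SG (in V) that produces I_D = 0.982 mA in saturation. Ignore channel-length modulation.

k_p = μ_pC_ox · (W/L) = 4.04 mA/V².
In saturation I_D = ½ k_p (V_SG − |V_tp|)², so V_SG − |V_tp| = √(2 I_D / k_p) = √(2 × 0.982 / 4.04) = 0.697 V.
V_SG = 1.33 + 0.697 = 2.03 V.

V_SG = 2.03 V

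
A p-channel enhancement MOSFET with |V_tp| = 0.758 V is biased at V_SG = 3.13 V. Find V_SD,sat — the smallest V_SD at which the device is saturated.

V_SD,sat = 2.37 V

The boundary between triode and saturation is V_SD = V_SG − |V_tp| = V_ov.
V_ov = 3.13 − 0.758 = 2.37 V.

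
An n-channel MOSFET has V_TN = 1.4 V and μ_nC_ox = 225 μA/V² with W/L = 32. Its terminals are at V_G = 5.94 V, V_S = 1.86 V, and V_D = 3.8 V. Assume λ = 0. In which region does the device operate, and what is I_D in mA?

V_GS = V_G − V_S = 5.94 − 1.86 = 4.08 V; V_DS = V_D − V_S = 3.8 − 1.86 = 1.94 V.
k_n = μ_nC_ox · (W/L) = 7.2 mA/V².
V_ov = V_GS − V_TN = 4.08 − 1.4 = 2.68 V.
Since V_DS = 1.94 V < V_ov = 2.68 V, the device is in the triode region.
I_D = k_n [V_ov · V_DS − ½ V_DS²] = 7.2 × [2.68 × 1.94 − 0.5 × 1.94²] = 23.9 mA.

Triode; I_D = 23.9 mA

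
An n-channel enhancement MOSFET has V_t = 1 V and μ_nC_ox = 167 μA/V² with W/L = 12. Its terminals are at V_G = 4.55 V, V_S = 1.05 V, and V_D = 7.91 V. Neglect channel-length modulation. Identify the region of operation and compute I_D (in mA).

Saturation; I_D = 6.26 mA

V_GS = V_G − V_S = 4.55 − 1.05 = 3.5 V; V_DS = V_D − V_S = 7.91 − 1.05 = 6.86 V.
k_n = μ_nC_ox · (W/L) = 2.004 mA/V².
V_ov = V_GS − V_t = 3.5 − 1 = 2.5 V.
Since V_DS = 6.86 V ≥ V_ov = 2.5 V, the device is in saturation.
I_D = ½ k_n V_ov² = 0.5 × 2.004 × 2.5² = 6.26 mA.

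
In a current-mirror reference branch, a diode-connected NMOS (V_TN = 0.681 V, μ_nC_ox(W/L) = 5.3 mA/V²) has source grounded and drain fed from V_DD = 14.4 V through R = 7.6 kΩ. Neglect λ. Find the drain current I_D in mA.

With gate tied to drain, V_GS = V_DS ≥ V_GS − V_TN, so the device is in saturation.
KCL at the drain: ½ k_n (V_GS − V_TN)² = (V_DD − V_GS)/R.
Let x = V_GS − 0.681. Then 20.1 x² + x − 13.72 = 0, giving x = 0.801 V (positive root), so V_GS = 1.48 V.
I_D = (V_DD − V_GS)/R = (14.4 − 1.48) / 7.6 = 1.7 mA.

I_D = 1.70 mA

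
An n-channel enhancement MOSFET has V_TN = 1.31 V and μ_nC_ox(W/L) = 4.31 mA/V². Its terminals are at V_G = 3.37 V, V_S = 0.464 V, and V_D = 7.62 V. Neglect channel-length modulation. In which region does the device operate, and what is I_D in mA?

Saturation; I_D = 5.49 mA

V_GS = V_G − V_S = 3.37 − 0.464 = 2.91 V; V_DS = V_D − V_S = 7.62 − 0.464 = 7.16 V.
V_ov = V_GS − V_TN = 2.91 − 1.31 = 1.6 V.
Since V_DS = 7.16 V ≥ V_ov = 1.6 V, the device is in saturation.
I_D = ½ k_n V_ov² = 0.5 × 4.31 × 1.6² = 5.49 mA.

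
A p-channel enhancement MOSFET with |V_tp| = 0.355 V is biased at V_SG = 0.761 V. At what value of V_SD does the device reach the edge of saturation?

V_SD,sat = 0.406 V

The boundary between triode and saturation is V_SD = V_SG − |V_tp| = V_ov.
V_ov = 0.761 − 0.355 = 0.406 V.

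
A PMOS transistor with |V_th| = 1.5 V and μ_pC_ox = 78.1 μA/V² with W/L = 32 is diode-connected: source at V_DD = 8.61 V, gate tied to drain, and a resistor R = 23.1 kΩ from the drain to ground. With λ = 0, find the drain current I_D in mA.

With gate tied to drain, V_SG = V_SD ≥ V_SG − |V_th|, so the device is in saturation.
k_p = μ_pC_ox · (W/L) = 2.499 mA/V².
KCL at the drain: ½ k_p (V_SG − |V_th|)² = (V_DD − V_SG)/R.
Let x = V_SG − 1.5. Then 28.9 x² + x − 7.11 = 0, giving x = 0.479 V (positive root), so V_SG = 1.98 V.
I_D = (V_DD − V_SG)/R = (8.61 − 1.98) / 23.1 = 0.287 mA.

I_D = 0.287 mA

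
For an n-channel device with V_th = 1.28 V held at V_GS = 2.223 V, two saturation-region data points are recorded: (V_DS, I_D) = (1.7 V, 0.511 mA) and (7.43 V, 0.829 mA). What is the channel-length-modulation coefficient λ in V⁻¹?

With V_GS fixed, I_D ∝ (1 + λ V_DS) in saturation, so I_D2/I_D1 = (1 + λ V_DS2)/(1 + λ V_DS1).
0.829/0.511 = 1.622 = (1 + 7.43 λ)/(1 + 1.7 λ).
Solving: λ (I_D1 V_DS2 − I_D2 V_DS1) = I_D2 − I_D1, so λ = (0.829 − 0.511) / (0.511 × 7.43 − 0.829 × 1.7) = 0.318 / 2.39 = 0.133 V⁻¹.

λ = 0.133 V⁻¹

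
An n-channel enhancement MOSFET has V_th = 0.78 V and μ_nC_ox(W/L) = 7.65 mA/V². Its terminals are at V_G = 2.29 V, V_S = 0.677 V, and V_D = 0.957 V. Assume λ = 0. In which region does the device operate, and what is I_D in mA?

Triode; I_D = 1.48 mA

V_GS = V_G − V_S = 2.29 − 0.677 = 1.61 V; V_DS = V_D − V_S = 0.957 − 0.677 = 0.28 V.
V_ov = V_GS − V_th = 1.61 − 0.78 = 0.833 V.
Since V_DS = 0.28 V < V_ov = 0.833 V, the device is in the triode region.
I_D = k_n [V_ov · V_DS − ½ V_DS²] = 7.65 × [0.833 × 0.28 − 0.5 × 0.28²] = 1.48 mA.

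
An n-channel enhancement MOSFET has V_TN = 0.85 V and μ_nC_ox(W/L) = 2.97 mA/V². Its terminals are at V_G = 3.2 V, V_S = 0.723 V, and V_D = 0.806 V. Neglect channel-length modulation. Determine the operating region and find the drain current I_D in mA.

V_GS = V_G − V_S = 3.2 − 0.723 = 2.48 V; V_DS = V_D − V_S = 0.806 − 0.723 = 0.083 V.
V_ov = V_GS − V_TN = 2.48 − 0.85 = 1.63 V.
Since V_DS = 0.083 V < V_ov = 1.63 V, the device is in the triode region.
I_D = k_n [V_ov · V_DS − ½ V_DS²] = 2.97 × [1.63 × 0.083 − 0.5 × 0.083²] = 0.391 mA.

Triode; I_D = 0.391 mA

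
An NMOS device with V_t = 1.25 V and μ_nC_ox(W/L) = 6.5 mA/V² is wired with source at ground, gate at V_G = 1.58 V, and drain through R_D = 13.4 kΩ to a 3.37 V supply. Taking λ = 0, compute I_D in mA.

V_GS = V_G = 1.58 V, so V_ov = 1.58 − 1.25 = 0.33 V.
Assume saturation: I_D = ½ k_n V_ov² = 0.5 × 6.5 × 0.33² = 0.354 mA, giving V_DS = V_DD − I_D R_D = 3.37 − 0.354 × 13.4 = -1.37 V.
But -1.37 V < V_ov = 0.33 V, so the device is actually in triode.
In triode I_D = k_n[V_ov V_DS − ½ V_DS²] and I_D = (V_DD − V_DS)/R_D. Equating: 43.6 V_DS² − 29.74 V_DS + 3.37 = 0, giving V_DS = 0.143 V (the root below V_ov).
I_D = (3.37 − 0.143) / 13.4 = 0.241 mA.

I_D = 0.241 mA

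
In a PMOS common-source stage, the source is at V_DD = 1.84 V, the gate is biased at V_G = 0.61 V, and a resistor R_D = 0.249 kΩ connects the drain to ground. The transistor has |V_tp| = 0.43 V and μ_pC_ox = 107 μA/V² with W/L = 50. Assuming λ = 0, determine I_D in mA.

I_D = 1.71 mA

V_SG = V_DD − V_G = 1.84 − 0.61 = 1.23 V, so V_ov = 1.23 − 0.43 = 0.8 V.
k_p = μ_pC_ox · (W/L) = 5.35 mA/V².
Assume saturation: I_D = ½ k_p V_ov² = 0.5 × 5.35 × 0.8² = 1.71 mA, giving V_SD = V_DD − I_D R_D = 1.84 − 1.71 × 0.249 = 1.41 V.
V_SD = 1.41 V ≥ V_ov = 0.8 V, confirming saturation.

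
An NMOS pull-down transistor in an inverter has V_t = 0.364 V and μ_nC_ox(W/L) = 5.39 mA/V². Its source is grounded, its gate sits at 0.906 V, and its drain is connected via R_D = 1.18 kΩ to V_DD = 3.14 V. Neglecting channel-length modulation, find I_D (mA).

I_D = 0.792 mA

V_GS = V_G = 0.906 V, so V_ov = 0.906 − 0.364 = 0.542 V.
Assume saturation: I_D = ½ k_n V_ov² = 0.5 × 5.39 × 0.542² = 0.792 mA, giving V_DS = V_DD − I_D R_D = 3.14 − 0.792 × 1.18 = 2.21 V.
V_DS = 2.21 V ≥ V_ov = 0.542 V, confirming saturation.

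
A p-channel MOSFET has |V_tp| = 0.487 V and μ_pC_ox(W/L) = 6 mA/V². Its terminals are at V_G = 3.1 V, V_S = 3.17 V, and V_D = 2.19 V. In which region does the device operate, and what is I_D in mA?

V_SG = V_S − V_G = 3.17 − 3.1 = 0.07 V; V_SD = V_S − V_D = 3.17 − 2.19 = 0.98 V.
V_SG = 0.07 V < |V_tp| = 0.487 V, so the transistor is in cutoff.

Cutoff; I_D = 0 mA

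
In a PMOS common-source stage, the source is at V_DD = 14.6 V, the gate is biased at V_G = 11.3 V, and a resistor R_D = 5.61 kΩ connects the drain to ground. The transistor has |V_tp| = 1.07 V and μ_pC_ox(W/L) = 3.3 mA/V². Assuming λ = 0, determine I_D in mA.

V_SG = V_DD − V_G = 14.6 − 11.3 = 3.3 V, so V_ov = 3.3 − 1.07 = 2.23 V.
Assume saturation: I_D = ½ k_p V_ov² = 0.5 × 3.3 × 2.23² = 8.21 mA, giving V_SD = V_DD − I_D R_D = 14.6 − 8.21 × 5.61 = -31.4 V.
But -31.4 V < V_ov = 2.23 V, so the device is actually in triode.
In triode I_D = k_p[V_ov V_SD − ½ V_SD²] and I_D = (V_DD − V_SD)/R_D. Equating: 9.26 V_SD² − 42.28 V_SD + 14.6 = 0, giving V_SD = 0.376 V (the root below V_ov).
I_D = (14.6 − 0.376) / 5.61 = 2.54 mA.

I_D = 2.54 mA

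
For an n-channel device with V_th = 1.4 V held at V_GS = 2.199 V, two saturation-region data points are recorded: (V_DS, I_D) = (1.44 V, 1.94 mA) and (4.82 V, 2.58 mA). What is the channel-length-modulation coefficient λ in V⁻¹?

λ = 0.114 V⁻¹

With V_GS fixed, I_D ∝ (1 + λ V_DS) in saturation, so I_D2/I_D1 = (1 + λ V_DS2)/(1 + λ V_DS1).
2.58/1.94 = 1.33 = (1 + 4.82 λ)/(1 + 1.44 λ).
Solving: λ (I_D1 V_DS2 − I_D2 V_DS1) = I_D2 − I_D1, so λ = (2.58 − 1.94) / (1.94 × 4.82 − 2.58 × 1.44) = 0.64 / 5.64 = 0.114 V⁻¹.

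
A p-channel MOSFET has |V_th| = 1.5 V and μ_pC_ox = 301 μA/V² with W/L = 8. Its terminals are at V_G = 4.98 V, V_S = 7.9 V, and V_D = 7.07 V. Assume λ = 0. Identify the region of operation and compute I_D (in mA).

V_SG = V_S − V_G = 7.9 − 4.98 = 2.92 V; V_SD = V_S − V_D = 7.9 − 7.07 = 0.83 V.
k_p = μ_pC_ox · (W/L) = 2.408 mA/V².
V_ov = V_SG − |V_th| = 2.92 − 1.5 = 1.42 V.
Since V_SD = 0.83 V < V_ov = 1.42 V, the device is in the triode region.
I_D = k_p [V_ov · V_SD − ½ V_SD²] = 2.408 × [1.42 × 0.83 − 0.5 × 0.83²] = 2.01 mA.

Triode; I_D = 2.01 mA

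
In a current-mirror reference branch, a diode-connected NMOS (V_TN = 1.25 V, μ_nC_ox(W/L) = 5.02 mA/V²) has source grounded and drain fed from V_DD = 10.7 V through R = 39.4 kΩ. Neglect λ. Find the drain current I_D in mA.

With gate tied to drain, V_GS = V_DS ≥ V_GS − V_TN, so the device is in saturation.
KCL at the drain: ½ k_n (V_GS − V_TN)² = (V_DD − V_GS)/R.
Let x = V_GS − 1.25. Then 98.9 x² + x − 9.45 = 0, giving x = 0.304 V (positive root), so V_GS = 1.55 V.
I_D = (V_DD − V_GS)/R = (10.7 − 1.55) / 39.4 = 0.232 mA.

I_D = 0.232 mA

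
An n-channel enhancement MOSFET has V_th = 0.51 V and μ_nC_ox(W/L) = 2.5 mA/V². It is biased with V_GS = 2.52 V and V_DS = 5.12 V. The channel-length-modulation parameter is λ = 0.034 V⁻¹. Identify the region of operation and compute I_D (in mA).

Saturation; I_D = 5.93 mA

V_ov = V_GS − V_th = 2.52 − 0.51 = 2.01 V.
Since V_DS = 5.12 V ≥ V_ov = 2.01 V, the device is in saturation.
I_D = ½ k_n V_ov² (1 + λ V_DS) = 0.5 × 2.5 × 2.01² × (1 + 0.034 × 5.12) = 5.93 mA.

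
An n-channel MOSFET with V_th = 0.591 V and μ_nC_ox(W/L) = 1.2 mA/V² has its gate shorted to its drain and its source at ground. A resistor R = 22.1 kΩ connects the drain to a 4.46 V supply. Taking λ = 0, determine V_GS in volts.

With gate tied to drain, V_GS = V_DS ≥ V_GS − V_th, so the device is in saturation.
KCL at the drain: ½ k_n (V_GS − V_th)² = (V_DD − V_GS)/R.
Let x = V_GS − 0.591. Then 13.3 x² + x − 3.869 = 0, giving x = 0.504 V (positive root), so V_GS = 1.09 V.
I_D = (V_DD − V_GS)/R = (4.46 − 1.09) / 22.1 = 0.152 mA.

V_GS = 1.09 V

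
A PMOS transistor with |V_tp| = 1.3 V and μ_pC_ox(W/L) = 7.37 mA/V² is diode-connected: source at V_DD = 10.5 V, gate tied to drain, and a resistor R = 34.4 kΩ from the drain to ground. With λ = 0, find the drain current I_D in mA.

With gate tied to drain, V_SG = V_SD ≥ V_SG − |V_tp|, so the device is in saturation.
KCL at the drain: ½ k_p (V_SG − |V_tp|)² = (V_DD − V_SG)/R.
Let x = V_SG − 1.3. Then 127 x² + x − 9.2 = 0, giving x = 0.265 V (positive root), so V_SG = 1.57 V.
I_D = (V_DD − V_SG)/R = (10.5 − 1.57) / 34.4 = 0.26 mA.

I_D = 0.260 mA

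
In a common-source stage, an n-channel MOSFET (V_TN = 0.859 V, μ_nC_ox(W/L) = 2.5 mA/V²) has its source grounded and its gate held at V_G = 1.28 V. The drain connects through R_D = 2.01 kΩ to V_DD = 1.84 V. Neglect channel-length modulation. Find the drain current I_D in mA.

V_GS = V_G = 1.28 V, so V_ov = 1.28 − 0.859 = 0.421 V.
Assume saturation: I_D = ½ k_n V_ov² = 0.5 × 2.5 × 0.421² = 0.222 mA, giving V_DS = V_DD − I_D R_D = 1.84 − 0.222 × 2.01 = 1.39 V.
V_DS = 1.39 V ≥ V_ov = 0.421 V, confirming saturation.

I_D = 0.222 mA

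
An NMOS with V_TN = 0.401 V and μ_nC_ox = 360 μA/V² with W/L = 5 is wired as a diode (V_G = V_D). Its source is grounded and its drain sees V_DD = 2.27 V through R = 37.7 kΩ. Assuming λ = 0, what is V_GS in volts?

With gate tied to drain, V_GS = V_DS ≥ V_GS − V_TN, so the device is in saturation.
k_n = μ_nC_ox · (W/L) = 1.8 mA/V².
KCL at the drain: ½ k_n (V_GS − V_TN)² = (V_DD − V_GS)/R.
Let x = V_GS − 0.401. Then 33.9 x² + x − 1.869 = 0, giving x = 0.22 V (positive root), so V_GS = 0.621 V.
I_D = (V_DD − V_GS)/R = (2.27 − 0.621) / 37.7 = 0.0437 mA.

V_GS = 0.621 V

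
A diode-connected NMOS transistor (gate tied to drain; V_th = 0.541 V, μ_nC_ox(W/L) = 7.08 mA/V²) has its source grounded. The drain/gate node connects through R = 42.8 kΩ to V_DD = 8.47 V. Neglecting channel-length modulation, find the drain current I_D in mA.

With gate tied to drain, V_GS = V_DS ≥ V_GS − V_th, so the device is in saturation.
KCL at the drain: ½ k_n (V_GS − V_th)² = (V_DD − V_GS)/R.
Let x = V_GS − 0.541. Then 152 x² + x − 7.929 = 0, giving x = 0.225 V (positive root), so V_GS = 0.766 V.
I_D = (V_DD − V_GS)/R = (8.47 − 0.766) / 42.8 = 0.18 mA.

I_D = 0.180 mA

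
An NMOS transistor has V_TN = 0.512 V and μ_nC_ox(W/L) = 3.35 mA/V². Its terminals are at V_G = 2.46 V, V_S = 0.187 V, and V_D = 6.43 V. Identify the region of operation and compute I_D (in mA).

V_GS = V_G − V_S = 2.46 − 0.187 = 2.27 V; V_DS = V_D − V_S = 6.43 − 0.187 = 6.24 V.
V_ov = V_GS − V_TN = 2.27 − 0.512 = 1.76 V.
Since V_DS = 6.24 V ≥ V_ov = 1.76 V, the device is in saturation.
I_D = ½ k_n V_ov² = 0.5 × 3.35 × 1.76² = 5.19 mA.

Saturation; I_D = 5.19 mA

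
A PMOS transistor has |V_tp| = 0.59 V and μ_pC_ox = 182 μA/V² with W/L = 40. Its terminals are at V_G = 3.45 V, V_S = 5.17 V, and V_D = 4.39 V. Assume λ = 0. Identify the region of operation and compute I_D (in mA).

Triode; I_D = 4.20 mA

V_SG = V_S − V_G = 5.17 − 3.45 = 1.72 V; V_SD = V_S − V_D = 5.17 − 4.39 = 0.78 V.
k_p = μ_pC_ox · (W/L) = 7.28 mA/V².
V_ov = V_SG − |V_tp| = 1.72 − 0.59 = 1.13 V.
Since V_SD = 0.78 V < V_ov = 1.13 V, the device is in the triode region.
I_D = k_p [V_ov · V_SD − ½ V_SD²] = 7.28 × [1.13 × 0.78 − 0.5 × 0.78²] = 4.2 mA.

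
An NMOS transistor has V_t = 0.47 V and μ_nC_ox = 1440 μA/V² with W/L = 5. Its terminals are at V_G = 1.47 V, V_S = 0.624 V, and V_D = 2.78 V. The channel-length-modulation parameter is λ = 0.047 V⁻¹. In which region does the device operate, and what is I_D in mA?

Saturation; I_D = 0.561 mA

V_GS = V_G − V_S = 1.47 − 0.624 = 0.846 V; V_DS = V_D − V_S = 2.78 − 0.624 = 2.16 V.
k_n = μ_nC_ox · (W/L) = 7.2 mA/V².
V_ov = V_GS − V_t = 0.846 − 0.47 = 0.376 V.
Since V_DS = 2.16 V ≥ V_ov = 0.376 V, the device is in saturation.
I_D = ½ k_n V_ov² (1 + λ V_DS) = 0.5 × 7.2 × 0.376² × (1 + 0.047 × 2.16) = 0.561 mA.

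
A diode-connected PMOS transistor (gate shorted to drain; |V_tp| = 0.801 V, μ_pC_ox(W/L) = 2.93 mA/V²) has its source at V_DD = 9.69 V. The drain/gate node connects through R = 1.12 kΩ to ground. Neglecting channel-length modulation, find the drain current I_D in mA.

With gate tied to drain, V_SG = V_SD ≥ V_SG − |V_tp|, so the device is in saturation.
KCL at the drain: ½ k_p (V_SG − |V_tp|)² = (V_DD − V_SG)/R.
Let x = V_SG − 0.801. Then 1.64 x² + x − 8.889 = 0, giving x = 2.04 V (positive root), so V_SG = 2.84 V.
I_D = (V_DD − V_SG)/R = (9.69 − 2.84) / 1.12 = 6.11 mA.

I_D = 6.11 mA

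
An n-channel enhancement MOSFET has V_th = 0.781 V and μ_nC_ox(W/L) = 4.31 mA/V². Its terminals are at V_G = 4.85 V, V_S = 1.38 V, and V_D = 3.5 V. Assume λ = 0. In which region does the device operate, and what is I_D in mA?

Triode; I_D = 14.9 mA

V_GS = V_G − V_S = 4.85 − 1.38 = 3.47 V; V_DS = V_D − V_S = 3.5 − 1.38 = 2.12 V.
V_ov = V_GS − V_th = 3.47 − 0.781 = 2.69 V.
Since V_DS = 2.12 V < V_ov = 2.69 V, the device is in the triode region.
I_D = k_n [V_ov · V_DS − ½ V_DS²] = 4.31 × [2.69 × 2.12 − 0.5 × 2.12²] = 14.9 mA.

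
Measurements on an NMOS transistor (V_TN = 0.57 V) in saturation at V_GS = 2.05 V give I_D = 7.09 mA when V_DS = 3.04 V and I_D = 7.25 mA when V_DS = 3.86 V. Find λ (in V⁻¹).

λ = 0.0300 V⁻¹

With V_GS fixed, I_D ∝ (1 + λ V_DS) in saturation, so I_D2/I_D1 = (1 + λ V_DS2)/(1 + λ V_DS1).
7.25/7.09 = 1.023 = (1 + 3.86 λ)/(1 + 3.04 λ).
Solving: λ (I_D1 V_DS2 − I_D2 V_DS1) = I_D2 − I_D1, so λ = (7.25 − 7.09) / (7.09 × 3.86 − 7.25 × 3.04) = 0.16 / 5.33 = 0.03 V⁻¹.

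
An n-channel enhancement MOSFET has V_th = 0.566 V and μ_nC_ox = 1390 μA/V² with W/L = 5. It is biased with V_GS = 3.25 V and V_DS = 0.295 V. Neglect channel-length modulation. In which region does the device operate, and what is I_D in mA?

k_n = μ_nC_ox · (W/L) = 6.95 mA/V².
V_ov = V_GS − V_th = 3.25 − 0.566 = 2.68 V.
Since V_DS = 0.295 V < V_ov = 2.68 V, the device is in the triode region.
I_D = k_n [V_ov · V_DS − ½ V_DS²] = 6.95 × [2.68 × 0.295 − 0.5 × 0.295²] = 5.2 mA.

Triode; I_D = 5.20 mA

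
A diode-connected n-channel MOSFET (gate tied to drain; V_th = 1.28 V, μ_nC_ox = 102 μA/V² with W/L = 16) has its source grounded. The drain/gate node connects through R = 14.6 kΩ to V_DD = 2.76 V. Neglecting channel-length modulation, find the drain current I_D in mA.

With gate tied to drain, V_GS = V_DS ≥ V_GS − V_th, so the device is in saturation.
k_n = μ_nC_ox · (W/L) = 1.632 mA/V².
KCL at the drain: ½ k_n (V_GS − V_th)² = (V_DD − V_GS)/R.
Let x = V_GS − 1.28. Then 11.9 x² + x − 1.48 = 0, giving x = 0.313 V (positive root), so V_GS = 1.59 V.
I_D = (V_DD − V_GS)/R = (2.76 − 1.59) / 14.6 = 0.0799 mA.

I_D = 0.0799 mA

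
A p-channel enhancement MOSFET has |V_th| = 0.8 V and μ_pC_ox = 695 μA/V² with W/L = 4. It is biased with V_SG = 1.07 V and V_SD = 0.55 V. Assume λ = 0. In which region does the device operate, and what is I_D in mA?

Saturation; I_D = 0.101 mA

k_p = μ_pC_ox · (W/L) = 2.78 mA/V².
V_ov = V_SG − |V_th| = 1.07 − 0.8 = 0.27 V.
Since V_SD = 0.55 V ≥ V_ov = 0.27 V, the device is in saturation.
I_D = ½ k_p V_ov² = 0.5 × 2.78 × 0.27² = 0.101 mA.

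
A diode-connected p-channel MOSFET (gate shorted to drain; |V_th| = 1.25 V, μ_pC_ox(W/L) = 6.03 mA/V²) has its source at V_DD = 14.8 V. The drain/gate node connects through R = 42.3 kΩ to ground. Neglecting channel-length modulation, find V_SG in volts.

V_SG = 1.57 V

With gate tied to drain, V_SG = V_SD ≥ V_SG − |V_th|, so the device is in saturation.
KCL at the drain: ½ k_p (V_SG − |V_th|)² = (V_DD − V_SG)/R.
Let x = V_SG − 1.25. Then 128 x² + x − 13.55 = 0, giving x = 0.322 V (positive root), so V_SG = 1.57 V.
I_D = (V_DD − V_SG)/R = (14.8 − 1.57) / 42.3 = 0.313 mA.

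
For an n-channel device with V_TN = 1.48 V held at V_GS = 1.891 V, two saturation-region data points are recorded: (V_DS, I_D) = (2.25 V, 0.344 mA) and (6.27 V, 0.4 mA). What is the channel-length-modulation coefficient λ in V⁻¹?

λ = 0.0446 V⁻¹

With V_GS fixed, I_D ∝ (1 + λ V_DS) in saturation, so I_D2/I_D1 = (1 + λ V_DS2)/(1 + λ V_DS1).
0.4/0.344 = 1.163 = (1 + 6.27 λ)/(1 + 2.25 λ).
Solving: λ (I_D1 V_DS2 − I_D2 V_DS1) = I_D2 − I_D1, so λ = (0.4 − 0.344) / (0.344 × 6.27 − 0.4 × 2.25) = 0.056 / 1.26 = 0.0446 V⁻¹.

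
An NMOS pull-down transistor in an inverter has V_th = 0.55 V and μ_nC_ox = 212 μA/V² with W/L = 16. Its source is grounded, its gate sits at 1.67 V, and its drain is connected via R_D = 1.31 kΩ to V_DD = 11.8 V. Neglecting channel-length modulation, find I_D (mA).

I_D = 2.13 mA

V_GS = V_G = 1.67 V, so V_ov = 1.67 − 0.55 = 1.12 V.
k_n = μ_nC_ox · (W/L) = 3.392 mA/V².
Assume saturation: I_D = ½ k_n V_ov² = 0.5 × 3.392 × 1.12² = 2.13 mA, giving V_DS = V_DD − I_D R_D = 11.8 − 2.13 × 1.31 = 9.01 V.
V_DS = 9.01 V ≥ V_ov = 1.12 V, confirming saturation.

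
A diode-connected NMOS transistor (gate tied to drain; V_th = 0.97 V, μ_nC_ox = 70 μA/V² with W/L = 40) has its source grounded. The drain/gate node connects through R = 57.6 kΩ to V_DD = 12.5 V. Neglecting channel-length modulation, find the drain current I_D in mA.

With gate tied to drain, V_GS = V_DS ≥ V_GS − V_th, so the device is in saturation.
k_n = μ_nC_ox · (W/L) = 2.8 mA/V².
KCL at the drain: ½ k_n (V_GS − V_th)² = (V_DD − V_GS)/R.
Let x = V_GS − 0.97. Then 80.6 x² + x − 11.53 = 0, giving x = 0.372 V (positive root), so V_GS = 1.34 V.
I_D = (V_DD − V_GS)/R = (12.5 − 1.34) / 57.6 = 0.194 mA.

I_D = 0.194 mA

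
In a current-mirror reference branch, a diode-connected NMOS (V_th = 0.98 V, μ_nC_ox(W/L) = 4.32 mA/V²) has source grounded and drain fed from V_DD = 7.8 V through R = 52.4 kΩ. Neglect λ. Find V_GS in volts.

With gate tied to drain, V_GS = V_DS ≥ V_GS − V_th, so the device is in saturation.
KCL at the drain: ½ k_n (V_GS − V_th)² = (V_DD − V_GS)/R.
Let x = V_GS − 0.98. Then 113 x² + x − 6.82 = 0, giving x = 0.241 V (positive root), so V_GS = 1.22 V.
I_D = (V_DD − V_GS)/R = (7.8 − 1.22) / 52.4 = 0.126 mA.

V_GS = 1.22 V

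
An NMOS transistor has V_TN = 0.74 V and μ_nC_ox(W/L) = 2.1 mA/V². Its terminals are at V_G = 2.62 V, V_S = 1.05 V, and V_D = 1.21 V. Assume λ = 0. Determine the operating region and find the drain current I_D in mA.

Triode; I_D = 0.252 mA

V_GS = V_G − V_S = 2.62 − 1.05 = 1.57 V; V_DS = V_D − V_S = 1.21 − 1.05 = 0.16 V.
V_ov = V_GS − V_TN = 1.57 − 0.74 = 0.83 V.
Since V_DS = 0.16 V < V_ov = 0.83 V, the device is in the triode region.
I_D = k_n [V_ov · V_DS − ½ V_DS²] = 2.1 × [0.83 × 0.16 − 0.5 × 0.16²] = 0.252 mA.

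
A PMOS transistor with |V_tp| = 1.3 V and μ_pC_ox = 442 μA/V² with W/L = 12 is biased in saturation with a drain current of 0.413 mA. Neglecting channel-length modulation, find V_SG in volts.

k_p = μ_pC_ox · (W/L) = 5.304 mA/V².
In saturation I_D = ½ k_p (V_SG − |V_tp|)², so V_SG − |V_tp| = √(2 I_D / k_p) = √(2 × 0.413 / 5.304) = 0.395 V.
V_SG = 1.3 + 0.395 = 1.69 V.

V_SG = 1.69 V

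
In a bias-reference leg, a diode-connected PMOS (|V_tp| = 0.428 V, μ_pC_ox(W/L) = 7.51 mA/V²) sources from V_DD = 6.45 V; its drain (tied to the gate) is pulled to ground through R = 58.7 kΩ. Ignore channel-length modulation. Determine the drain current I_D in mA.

I_D = 0.0998 mA

With gate tied to drain, V_SG = V_SD ≥ V_SG − |V_tp|, so the device is in saturation.
KCL at the drain: ½ k_p (V_SG − |V_tp|)² = (V_DD − V_SG)/R.
Let x = V_SG − 0.428. Then 220 x² + x − 6.022 = 0, giving x = 0.163 V (positive root), so V_SG = 0.591 V.
I_D = (V_DD − V_SG)/R = (6.45 − 0.591) / 58.7 = 0.0998 mA.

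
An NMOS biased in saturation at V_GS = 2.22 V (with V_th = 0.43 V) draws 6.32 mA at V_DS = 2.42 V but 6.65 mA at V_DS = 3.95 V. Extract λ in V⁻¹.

λ = 0.0372 V⁻¹

With V_GS fixed, I_D ∝ (1 + λ V_DS) in saturation, so I_D2/I_D1 = (1 + λ V_DS2)/(1 + λ V_DS1).
6.65/6.32 = 1.052 = (1 + 3.95 λ)/(1 + 2.42 λ).
Solving: λ (I_D1 V_DS2 − I_D2 V_DS1) = I_D2 − I_D1, so λ = (6.65 − 6.32) / (6.32 × 3.95 − 6.65 × 2.42) = 0.33 / 8.87 = 0.0372 V⁻¹.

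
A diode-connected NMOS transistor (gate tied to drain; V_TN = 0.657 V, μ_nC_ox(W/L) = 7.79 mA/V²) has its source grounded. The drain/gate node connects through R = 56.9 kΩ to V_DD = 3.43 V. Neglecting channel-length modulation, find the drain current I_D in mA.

With gate tied to drain, V_GS = V_DS ≥ V_GS − V_TN, so the device is in saturation.
KCL at the drain: ½ k_n (V_GS − V_TN)² = (V_DD − V_GS)/R.
Let x = V_GS − 0.657. Then 222 x² + x − 2.773 = 0, giving x = 0.11 V (positive root), so V_GS = 0.767 V.
I_D = (V_DD − V_GS)/R = (3.43 − 0.767) / 56.9 = 0.0468 mA.

I_D = 0.0468 mA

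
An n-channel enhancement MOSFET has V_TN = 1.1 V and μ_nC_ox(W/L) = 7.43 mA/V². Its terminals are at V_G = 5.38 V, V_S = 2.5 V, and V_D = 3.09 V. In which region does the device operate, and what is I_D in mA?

Triode; I_D = 6.51 mA

V_GS = V_G − V_S = 5.38 − 2.5 = 2.88 V; V_DS = V_D − V_S = 3.09 − 2.5 = 0.59 V.
V_ov = V_GS − V_TN = 2.88 − 1.1 = 1.78 V.
Since V_DS = 0.59 V < V_ov = 1.78 V, the device is in the triode region.
I_D = k_n [V_ov · V_DS − ½ V_DS²] = 7.43 × [1.78 × 0.59 − 0.5 × 0.59²] = 6.51 mA.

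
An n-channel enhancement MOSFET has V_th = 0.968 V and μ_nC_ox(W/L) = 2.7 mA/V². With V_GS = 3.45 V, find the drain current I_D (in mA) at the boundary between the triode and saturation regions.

I_D = 8.32 mA

At the boundary V_DS = V_ov = V_GS − V_th = 3.45 − 0.968 = 2.48 V.
I_D = ½ k_n V_ov² = 0.5 × 2.7 × 2.48² = 8.32 mA.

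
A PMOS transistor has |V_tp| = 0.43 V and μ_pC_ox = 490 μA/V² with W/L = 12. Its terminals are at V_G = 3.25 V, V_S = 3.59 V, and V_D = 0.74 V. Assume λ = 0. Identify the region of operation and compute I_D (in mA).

Cutoff; I_D = 0 mA

V_SG = V_S − V_G = 3.59 − 3.25 = 0.34 V; V_SD = V_S − V_D = 3.59 − 0.74 = 2.85 V.
V_SG = 0.34 V < |V_tp| = 0.43 V, so the transistor is in cutoff.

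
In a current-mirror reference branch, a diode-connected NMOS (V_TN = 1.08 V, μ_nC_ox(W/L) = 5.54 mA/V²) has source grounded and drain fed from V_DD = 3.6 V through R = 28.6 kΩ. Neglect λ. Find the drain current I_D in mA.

I_D = 0.0821 mA

With gate tied to drain, V_GS = V_DS ≥ V_GS − V_TN, so the device is in saturation.
KCL at the drain: ½ k_n (V_GS − V_TN)² = (V_DD − V_GS)/R.
Let x = V_GS − 1.08. Then 79.2 x² + x − 2.52 = 0, giving x = 0.172 V (positive root), so V_GS = 1.25 V.
I_D = (V_DD − V_GS)/R = (3.6 − 1.25) / 28.6 = 0.0821 mA.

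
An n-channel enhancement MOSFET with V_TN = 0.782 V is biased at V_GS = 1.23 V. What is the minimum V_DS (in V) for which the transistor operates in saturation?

The boundary between triode and saturation is V_DS = V_GS − V_TN = V_ov.
V_ov = 1.23 − 0.782 = 0.448 V.

V_DS,sat = 0.448 V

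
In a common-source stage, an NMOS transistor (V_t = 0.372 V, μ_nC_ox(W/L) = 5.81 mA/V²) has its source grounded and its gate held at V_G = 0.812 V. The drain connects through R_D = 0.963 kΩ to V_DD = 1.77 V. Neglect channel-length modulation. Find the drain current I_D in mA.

V_GS = V_G = 0.812 V, so V_ov = 0.812 − 0.372 = 0.44 V.
Assume saturation: I_D = ½ k_n V_ov² = 0.5 × 5.81 × 0.44² = 0.562 mA, giving V_DS = V_DD − I_D R_D = 1.77 − 0.562 × 0.963 = 1.23 V.
V_DS = 1.23 V ≥ V_ov = 0.44 V, confirming saturation.

I_D = 0.562 mA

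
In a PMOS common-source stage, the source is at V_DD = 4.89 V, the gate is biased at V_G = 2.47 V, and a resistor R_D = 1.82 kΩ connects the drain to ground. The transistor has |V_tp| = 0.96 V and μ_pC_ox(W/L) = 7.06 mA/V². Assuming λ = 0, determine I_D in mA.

I_D = 2.54 mA

V_SG = V_DD − V_G = 4.89 − 2.47 = 2.42 V, so V_ov = 2.42 − 0.96 = 1.46 V.
Assume saturation: I_D = ½ k_p V_ov² = 0.5 × 7.06 × 1.46² = 7.52 mA, giving V_SD = V_DD − I_D R_D = 4.89 − 7.52 × 1.82 = -8.8 V.
But -8.8 V < V_ov = 1.46 V, so the device is actually in triode.
In triode I_D = k_p[V_ov V_SD − ½ V_SD²] and I_D = (V_DD − V_SD)/R_D. Equating: 6.42 V_SD² − 19.76 V_SD + 4.89 = 0, giving V_SD = 0.271 V (the root below V_ov).
I_D = (4.89 − 0.271) / 1.82 = 2.54 mA.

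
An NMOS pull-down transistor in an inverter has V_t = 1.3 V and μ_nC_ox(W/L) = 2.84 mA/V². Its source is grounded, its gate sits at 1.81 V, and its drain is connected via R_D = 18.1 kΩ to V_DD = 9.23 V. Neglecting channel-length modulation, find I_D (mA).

V_GS = V_G = 1.81 V, so V_ov = 1.81 − 1.3 = 0.51 V.
Assume saturation: I_D = ½ k_n V_ov² = 0.5 × 2.84 × 0.51² = 0.369 mA, giving V_DS = V_DD − I_D R_D = 9.23 − 0.369 × 18.1 = 2.54 V.
V_DS = 2.54 V ≥ V_ov = 0.51 V, confirming saturation.

I_D = 0.369 mA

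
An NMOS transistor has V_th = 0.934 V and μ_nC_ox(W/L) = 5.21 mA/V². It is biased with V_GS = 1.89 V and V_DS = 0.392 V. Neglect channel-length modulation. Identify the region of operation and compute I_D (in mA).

V_ov = V_GS − V_th = 1.89 − 0.934 = 0.956 V.
Since V_DS = 0.392 V < V_ov = 0.956 V, the device is in the triode region.
I_D = k_n [V_ov · V_DS − ½ V_DS²] = 5.21 × [0.956 × 0.392 − 0.5 × 0.392²] = 1.55 mA.

Triode; I_D = 1.55 mA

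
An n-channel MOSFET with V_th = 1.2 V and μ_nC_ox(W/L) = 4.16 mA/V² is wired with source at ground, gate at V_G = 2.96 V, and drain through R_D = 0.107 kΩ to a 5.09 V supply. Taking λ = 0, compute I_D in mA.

I_D = 6.44 mA

V_GS = V_G = 2.96 V, so V_ov = 2.96 − 1.2 = 1.76 V.
Assume saturation: I_D = ½ k_n V_ov² = 0.5 × 4.16 × 1.76² = 6.44 mA, giving V_DS = V_DD − I_D R_D = 5.09 − 6.44 × 0.107 = 4.4 V.
V_DS = 4.4 V ≥ V_ov = 1.76 V, confirming saturation.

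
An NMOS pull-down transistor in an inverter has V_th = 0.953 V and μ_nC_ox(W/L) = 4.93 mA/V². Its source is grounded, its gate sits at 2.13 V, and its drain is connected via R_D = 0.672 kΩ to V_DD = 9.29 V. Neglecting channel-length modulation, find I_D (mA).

V_GS = V_G = 2.13 V, so V_ov = 2.13 − 0.953 = 1.18 V.
Assume saturation: I_D = ½ k_n V_ov² = 0.5 × 4.93 × 1.18² = 3.41 mA, giving V_DS = V_DD − I_D R_D = 9.29 − 3.41 × 0.672 = 7 V.
V_DS = 7 V ≥ V_ov = 1.18 V, confirming saturation.

I_D = 3.41 mA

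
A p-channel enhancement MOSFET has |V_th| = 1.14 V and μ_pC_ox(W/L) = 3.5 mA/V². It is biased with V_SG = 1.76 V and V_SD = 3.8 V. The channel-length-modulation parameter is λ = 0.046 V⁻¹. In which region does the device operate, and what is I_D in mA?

Saturation; I_D = 0.790 mA

V_ov = V_SG − |V_th| = 1.76 − 1.14 = 0.62 V.
Since V_SD = 3.8 V ≥ V_ov = 0.62 V, the device is in saturation.
I_D = ½ k_p V_ov² (1 + λ V_SD) = 0.5 × 3.5 × 0.62² × (1 + 0.046 × 3.8) = 0.79 mA.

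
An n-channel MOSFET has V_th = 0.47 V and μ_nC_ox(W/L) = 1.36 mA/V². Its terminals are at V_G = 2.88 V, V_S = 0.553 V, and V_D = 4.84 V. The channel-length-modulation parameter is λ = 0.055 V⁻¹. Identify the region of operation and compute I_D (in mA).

Saturation; I_D = 2.90 mA

V_GS = V_G − V_S = 2.88 − 0.553 = 2.33 V; V_DS = V_D − V_S = 4.84 − 0.553 = 4.29 V.
V_ov = V_GS − V_th = 2.33 − 0.47 = 1.86 V.
Since V_DS = 4.29 V ≥ V_ov = 1.86 V, the device is in saturation.
I_D = ½ k_n V_ov² (1 + λ V_DS) = 0.5 × 1.36 × 1.86² × (1 + 0.055 × 4.29) = 2.9 mA.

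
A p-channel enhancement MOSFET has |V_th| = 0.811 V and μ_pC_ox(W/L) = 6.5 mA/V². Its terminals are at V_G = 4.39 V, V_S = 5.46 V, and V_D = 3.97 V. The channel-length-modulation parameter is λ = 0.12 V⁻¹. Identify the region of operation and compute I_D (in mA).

V_SG = V_S − V_G = 5.46 − 4.39 = 1.07 V; V_SD = V_S − V_D = 5.46 − 3.97 = 1.49 V.
V_ov = V_SG − |V_th| = 1.07 − 0.811 = 0.259 V.
Since V_SD = 1.49 V ≥ V_ov = 0.259 V, the device is in saturation.
I_D = ½ k_p V_ov² (1 + λ V_SD) = 0.5 × 6.5 × 0.259² × (1 + 0.12 × 1.49) = 0.257 mA.

Saturation; I_D = 0.257 mA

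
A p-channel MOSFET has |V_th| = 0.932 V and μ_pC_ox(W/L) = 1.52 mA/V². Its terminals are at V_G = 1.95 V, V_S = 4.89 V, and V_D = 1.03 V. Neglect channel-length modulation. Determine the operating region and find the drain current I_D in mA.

Saturation; I_D = 3.06 mA

V_SG = V_S − V_G = 4.89 − 1.95 = 2.94 V; V_SD = V_S − V_D = 4.89 − 1.03 = 3.86 V.
V_ov = V_SG − |V_th| = 2.94 − 0.932 = 2.01 V.
Since V_SD = 3.86 V ≥ V_ov = 2.01 V, the device is in saturation.
I_D = ½ k_p V_ov² = 0.5 × 1.52 × 2.01² = 3.06 mA.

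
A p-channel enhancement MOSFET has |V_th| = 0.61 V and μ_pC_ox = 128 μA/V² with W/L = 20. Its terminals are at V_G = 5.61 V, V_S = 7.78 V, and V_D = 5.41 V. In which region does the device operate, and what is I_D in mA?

V_SG = V_S − V_G = 7.78 − 5.61 = 2.17 V; V_SD = V_S − V_D = 7.78 − 5.41 = 2.37 V.
k_p = μ_pC_ox · (W/L) = 2.56 mA/V².
V_ov = V_SG − |V_th| = 2.17 − 0.61 = 1.56 V.
Since V_SD = 2.37 V ≥ V_ov = 1.56 V, the device is in saturation.
I_D = ½ k_p V_ov² = 0.5 × 2.56 × 1.56² = 3.12 mA.

Saturation; I_D = 3.12 mA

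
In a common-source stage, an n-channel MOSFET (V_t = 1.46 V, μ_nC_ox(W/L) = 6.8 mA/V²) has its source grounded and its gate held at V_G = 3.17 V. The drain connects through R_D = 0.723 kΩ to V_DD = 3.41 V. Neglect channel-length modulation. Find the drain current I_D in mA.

I_D = 4.16 mA

V_GS = V_G = 3.17 V, so V_ov = 3.17 − 1.46 = 1.71 V.
Assume saturation: I_D = ½ k_n V_ov² = 0.5 × 6.8 × 1.71² = 9.94 mA, giving V_DS = V_DD − I_D R_D = 3.41 − 9.94 × 0.723 = -3.78 V.
But -3.78 V < V_ov = 1.71 V, so the device is actually in triode.
In triode I_D = k_n[V_ov V_DS − ½ V_DS²] and I_D = (V_DD − V_DS)/R_D. Equating: 2.46 V_DS² − 9.407 V_DS + 3.41 = 0, giving V_DS = 0.405 V (the root below V_ov).
I_D = (3.41 − 0.405) / 0.723 = 4.16 mA.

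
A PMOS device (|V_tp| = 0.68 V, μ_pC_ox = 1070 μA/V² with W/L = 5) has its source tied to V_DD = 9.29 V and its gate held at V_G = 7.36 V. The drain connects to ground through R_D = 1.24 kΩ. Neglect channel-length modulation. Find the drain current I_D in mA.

V_SG = V_DD − V_G = 9.29 − 7.36 = 1.93 V, so V_ov = 1.93 − 0.68 = 1.25 V.
k_p = μ_pC_ox · (W/L) = 5.35 mA/V².
Assume saturation: I_D = ½ k_p V_ov² = 0.5 × 5.35 × 1.25² = 4.18 mA, giving V_SD = V_DD − I_D R_D = 9.29 − 4.18 × 1.24 = 4.11 V.
V_SD = 4.11 V ≥ V_ov = 1.25 V, confirming saturation.

I_D = 4.18 mA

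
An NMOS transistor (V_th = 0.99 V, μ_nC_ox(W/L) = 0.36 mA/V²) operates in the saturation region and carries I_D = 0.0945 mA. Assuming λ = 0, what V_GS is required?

In saturation I_D = ½ k_n (V_GS − V_th)², so V_GS − V_th = √(2 I_D / k_n) = √(2 × 0.0945 / 0.36) = 0.725 V.
V_GS = 0.99 + 0.725 = 1.71 V.

V_GS = 1.71 V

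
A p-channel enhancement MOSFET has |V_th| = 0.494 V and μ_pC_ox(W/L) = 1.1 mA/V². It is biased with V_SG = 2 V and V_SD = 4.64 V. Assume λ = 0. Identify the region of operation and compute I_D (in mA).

Saturation; I_D = 1.25 mA

V_ov = V_SG − |V_th| = 2 − 0.494 = 1.51 V.
Since V_SD = 4.64 V ≥ V_ov = 1.51 V, the device is in saturation.
I_D = ½ k_p V_ov² = 0.5 × 1.1 × 1.51² = 1.25 mA.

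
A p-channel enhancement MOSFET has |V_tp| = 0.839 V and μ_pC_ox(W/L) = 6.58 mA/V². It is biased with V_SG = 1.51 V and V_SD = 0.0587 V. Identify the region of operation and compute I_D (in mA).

V_ov = V_SG − |V_tp| = 1.51 − 0.839 = 0.671 V.
Since V_SD = 0.0587 V < V_ov = 0.671 V, the device is in the triode region.
I_D = k_p [V_ov · V_SD − ½ V_SD²] = 6.58 × [0.671 × 0.0587 − 0.5 × 0.0587²] = 0.248 mA.

Triode; I_D = 0.248 mA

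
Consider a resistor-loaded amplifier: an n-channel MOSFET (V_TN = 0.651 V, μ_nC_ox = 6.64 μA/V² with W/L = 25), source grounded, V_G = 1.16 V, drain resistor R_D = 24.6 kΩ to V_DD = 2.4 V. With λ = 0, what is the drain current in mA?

V_GS = V_G = 1.16 V, so V_ov = 1.16 − 0.651 = 0.509 V.
k_n = μ_nC_ox · (W/L) = 0.166 mA/V².
Assume saturation: I_D = ½ k_n V_ov² = 0.5 × 0.166 × 0.509² = 0.0215 mA, giving V_DS = V_DD − I_D R_D = 2.4 − 0.0215 × 24.6 = 1.87 V.
V_DS = 1.87 V ≥ V_ov = 0.509 V, confirming saturation.

I_D = 0.0215 mA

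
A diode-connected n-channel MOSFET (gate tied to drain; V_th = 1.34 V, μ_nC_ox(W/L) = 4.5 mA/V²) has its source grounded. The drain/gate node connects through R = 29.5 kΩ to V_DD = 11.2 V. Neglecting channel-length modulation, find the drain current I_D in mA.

With gate tied to drain, V_GS = V_DS ≥ V_GS − V_th, so the device is in saturation.
KCL at the drain: ½ k_n (V_GS − V_th)² = (V_DD − V_GS)/R.
Let x = V_GS − 1.34. Then 66.4 x² + x − 9.86 = 0, giving x = 0.378 V (positive root), so V_GS = 1.72 V.
I_D = (V_DD − V_GS)/R = (11.2 − 1.72) / 29.5 = 0.321 mA.

I_D = 0.321 mA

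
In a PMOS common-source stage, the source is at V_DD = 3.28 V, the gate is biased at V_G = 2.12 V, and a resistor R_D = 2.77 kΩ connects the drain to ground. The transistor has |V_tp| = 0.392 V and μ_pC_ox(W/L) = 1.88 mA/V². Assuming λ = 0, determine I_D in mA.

V_SG = V_DD − V_G = 3.28 − 2.12 = 1.16 V, so V_ov = 1.16 − 0.392 = 0.768 V.
Assume saturation: I_D = ½ k_p V_ov² = 0.5 × 1.88 × 0.768² = 0.554 mA, giving V_SD = V_DD − I_D R_D = 3.28 − 0.554 × 2.77 = 1.74 V.
V_SD = 1.74 V ≥ V_ov = 0.768 V, confirming saturation.

I_D = 0.554 mA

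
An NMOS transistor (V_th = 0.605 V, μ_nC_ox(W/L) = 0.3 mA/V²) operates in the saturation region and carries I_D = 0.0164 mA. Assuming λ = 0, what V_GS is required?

V_GS = 0.936 V

In saturation I_D = ½ k_n (V_GS − V_th)², so V_GS − V_th = √(2 I_D / k_n) = √(2 × 0.0164 / 0.3) = 0.331 V.
V_GS = 0.605 + 0.331 = 0.936 V.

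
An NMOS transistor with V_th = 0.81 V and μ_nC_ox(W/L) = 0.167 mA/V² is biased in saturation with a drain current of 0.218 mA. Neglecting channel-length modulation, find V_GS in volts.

In saturation I_D = ½ k_n (V_GS − V_th)², so V_GS − V_th = √(2 I_D / k_n) = √(2 × 0.218 / 0.167) = 1.62 V.
V_GS = 0.81 + 1.62 = 2.43 V.

V_GS = 2.43 V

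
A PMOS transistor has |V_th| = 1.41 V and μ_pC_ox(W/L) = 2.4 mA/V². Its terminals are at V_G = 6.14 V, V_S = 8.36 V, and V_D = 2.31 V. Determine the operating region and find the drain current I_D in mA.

V_SG = V_S − V_G = 8.36 − 6.14 = 2.22 V; V_SD = V_S − V_D = 8.36 − 2.31 = 6.05 V.
V_ov = V_SG − |V_th| = 2.22 − 1.41 = 0.81 V.
Since V_SD = 6.05 V ≥ V_ov = 0.81 V, the device is in saturation.
I_D = ½ k_p V_ov² = 0.5 × 2.4 × 0.81² = 0.787 mA.

Saturation; I_D = 0.787 mA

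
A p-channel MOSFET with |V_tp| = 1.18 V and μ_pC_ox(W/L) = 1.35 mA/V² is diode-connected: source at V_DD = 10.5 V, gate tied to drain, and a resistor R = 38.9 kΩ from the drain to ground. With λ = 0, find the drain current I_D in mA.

I_D = 0.225 mA

With gate tied to drain, V_SG = V_SD ≥ V_SG − |V_tp|, so the device is in saturation.
KCL at the drain: ½ k_p (V_SG − |V_tp|)² = (V_DD − V_SG)/R.
Let x = V_SG − 1.18. Then 26.3 x² + x − 9.32 = 0, giving x = 0.577 V (positive root), so V_SG = 1.76 V.
I_D = (V_DD − V_SG)/R = (10.5 − 1.76) / 38.9 = 0.225 mA.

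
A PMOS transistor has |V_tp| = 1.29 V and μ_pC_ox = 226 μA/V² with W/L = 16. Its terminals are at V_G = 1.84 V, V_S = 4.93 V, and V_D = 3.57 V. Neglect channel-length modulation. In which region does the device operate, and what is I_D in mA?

V_SG = V_S − V_G = 4.93 − 1.84 = 3.09 V; V_SD = V_S − V_D = 4.93 − 3.57 = 1.36 V.
k_p = μ_pC_ox · (W/L) = 3.616 mA/V².
V_ov = V_SG − |V_tp| = 3.09 − 1.29 = 1.8 V.
Since V_SD = 1.36 V < V_ov = 1.8 V, the device is in the triode region.
I_D = k_p [V_ov · V_SD − ½ V_SD²] = 3.616 × [1.8 × 1.36 − 0.5 × 1.36²] = 5.51 mA.

Triode; I_D = 5.51 mA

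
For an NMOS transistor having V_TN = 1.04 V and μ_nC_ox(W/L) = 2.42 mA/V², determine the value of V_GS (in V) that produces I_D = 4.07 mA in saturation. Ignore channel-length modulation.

V_GS = 2.87 V

In saturation I_D = ½ k_n (V_GS − V_TN)², so V_GS − V_TN = √(2 I_D / k_n) = √(2 × 4.07 / 2.42) = 1.83 V.
V_GS = 1.04 + 1.83 = 2.87 V.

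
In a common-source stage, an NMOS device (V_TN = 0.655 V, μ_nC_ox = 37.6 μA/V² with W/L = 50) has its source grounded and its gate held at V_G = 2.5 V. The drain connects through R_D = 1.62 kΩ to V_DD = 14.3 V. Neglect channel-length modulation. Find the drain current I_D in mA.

I_D = 3.20 mA

V_GS = V_G = 2.5 V, so V_ov = 2.5 − 0.655 = 1.84 V.
k_n = μ_nC_ox · (W/L) = 1.88 mA/V².
Assume saturation: I_D = ½ k_n V_ov² = 0.5 × 1.88 × 1.84² = 3.2 mA, giving V_DS = V_DD − I_D R_D = 14.3 − 3.2 × 1.62 = 9.12 V.
V_DS = 9.12 V ≥ V_ov = 1.84 V, confirming saturation.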